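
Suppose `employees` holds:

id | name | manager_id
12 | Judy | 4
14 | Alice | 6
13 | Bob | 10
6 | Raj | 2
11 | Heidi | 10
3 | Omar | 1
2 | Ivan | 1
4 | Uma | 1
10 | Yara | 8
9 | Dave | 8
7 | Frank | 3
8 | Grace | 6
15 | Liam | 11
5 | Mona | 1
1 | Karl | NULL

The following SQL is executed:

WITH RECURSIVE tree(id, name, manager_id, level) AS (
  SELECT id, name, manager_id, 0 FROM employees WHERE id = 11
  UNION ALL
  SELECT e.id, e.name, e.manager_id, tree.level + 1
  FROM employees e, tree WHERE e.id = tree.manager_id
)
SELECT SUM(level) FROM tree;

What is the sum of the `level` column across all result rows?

Base: id=11 (Heidi), manager_id=10, level 0.
Iteration 1: join on id=10 -> Yara (id 10, manager_id=8, level 1).
Iteration 2: join on id=8 -> Grace (id 8, manager_id=6, level 2).
Iteration 3: join on id=6 -> Raj (id 6, manager_id=2, level 3).
Iteration 4: join on id=2 -> Ivan (id 2, manager_id=1, level 4).
Iteration 5: join on id=1 -> Karl (id 1, manager_id=NULL, level 5).
Iteration 6: manager_id is NULL; no match; recursion stops.
SUM(level) = 0 + 1 + 2 + 3 + 4 + 5 = 15.

15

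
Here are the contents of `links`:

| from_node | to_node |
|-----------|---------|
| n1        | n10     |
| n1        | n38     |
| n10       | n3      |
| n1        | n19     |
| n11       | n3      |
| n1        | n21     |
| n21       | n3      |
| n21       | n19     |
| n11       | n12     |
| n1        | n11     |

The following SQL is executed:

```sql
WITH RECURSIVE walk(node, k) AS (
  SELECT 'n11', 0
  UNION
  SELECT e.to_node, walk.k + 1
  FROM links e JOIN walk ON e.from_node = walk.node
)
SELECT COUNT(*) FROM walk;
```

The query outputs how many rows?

3

Base: (n11, k=0).
Iteration 1: edges from {n11} -> (n12, k=1), (n3, k=1).
Iteration 2: no outgoing edges from {n12,n3}; recursion stops.
Total rows emitted: 3.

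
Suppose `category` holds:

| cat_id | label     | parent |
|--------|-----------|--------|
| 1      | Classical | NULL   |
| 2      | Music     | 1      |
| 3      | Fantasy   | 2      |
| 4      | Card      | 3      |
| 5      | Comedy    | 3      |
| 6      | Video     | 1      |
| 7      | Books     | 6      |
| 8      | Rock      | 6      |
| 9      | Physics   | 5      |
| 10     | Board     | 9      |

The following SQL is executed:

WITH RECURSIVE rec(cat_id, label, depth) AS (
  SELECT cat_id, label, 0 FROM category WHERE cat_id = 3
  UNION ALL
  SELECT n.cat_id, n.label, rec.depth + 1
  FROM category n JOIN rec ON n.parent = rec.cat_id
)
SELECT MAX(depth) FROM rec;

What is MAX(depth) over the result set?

3

Base: cat_id=3 (Fantasy) at depth 0.
Iteration 1: rows with parent in {3} -> Card (id 4, depth 1), Comedy (id 5, depth 1).
Iteration 2: rows with parent in {4,5} -> Physics (id 9, depth 2).
Iteration 3: rows with parent in {9} -> Board (id 10, depth 3).
Iteration 4: no rows with parent in {10}; recursion stops.
depth values: 0, 1, 1, 2, 3; the maximum is 3.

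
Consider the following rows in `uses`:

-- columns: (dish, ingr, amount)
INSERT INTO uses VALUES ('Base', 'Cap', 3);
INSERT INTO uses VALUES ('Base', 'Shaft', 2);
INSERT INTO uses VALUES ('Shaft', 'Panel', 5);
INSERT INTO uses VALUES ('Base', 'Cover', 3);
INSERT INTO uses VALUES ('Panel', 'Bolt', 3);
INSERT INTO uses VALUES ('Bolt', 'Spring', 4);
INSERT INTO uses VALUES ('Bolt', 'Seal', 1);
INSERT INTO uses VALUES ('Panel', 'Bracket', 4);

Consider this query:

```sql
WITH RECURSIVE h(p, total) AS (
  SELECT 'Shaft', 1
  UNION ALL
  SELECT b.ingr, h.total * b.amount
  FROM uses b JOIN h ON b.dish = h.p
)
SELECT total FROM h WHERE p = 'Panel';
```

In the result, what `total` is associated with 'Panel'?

5

Base: (Shaft, total=1).
Iteration 1: components of {Shaft} -> Panel = 1*5 = 5.
Iteration 2: components of {Panel} -> Bolt = 5*3 = 15, Bracket = 5*4 = 20.
Iteration 3: components of {Bolt,Bracket} -> Seal = 15*1 = 15, Spring = 15*4 = 60.
Iteration 4: no further components; recursion stops.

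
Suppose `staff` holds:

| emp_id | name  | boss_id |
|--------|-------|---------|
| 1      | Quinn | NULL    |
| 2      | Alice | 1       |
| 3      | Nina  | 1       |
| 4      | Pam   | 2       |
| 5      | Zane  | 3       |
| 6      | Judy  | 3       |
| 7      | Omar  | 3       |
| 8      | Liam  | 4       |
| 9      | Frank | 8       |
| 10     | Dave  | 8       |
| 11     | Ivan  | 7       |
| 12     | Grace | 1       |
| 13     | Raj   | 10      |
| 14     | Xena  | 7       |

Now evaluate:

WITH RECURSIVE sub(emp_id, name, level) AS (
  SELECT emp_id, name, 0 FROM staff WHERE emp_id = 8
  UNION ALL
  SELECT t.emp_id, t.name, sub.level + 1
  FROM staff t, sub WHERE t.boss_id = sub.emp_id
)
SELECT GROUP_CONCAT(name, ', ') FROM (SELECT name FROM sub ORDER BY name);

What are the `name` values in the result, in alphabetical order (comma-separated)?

Dave, Frank, Liam, Raj

Base: emp_id=8 (Liam) at level 0.
Iteration 1: rows with boss_id in {8} -> Frank (id 9, level 1), Dave (id 10, level 1).
Iteration 2: rows with boss_id in {9,10} -> Raj (id 13, level 2).
Iteration 3: no rows with boss_id in {13}; recursion stops.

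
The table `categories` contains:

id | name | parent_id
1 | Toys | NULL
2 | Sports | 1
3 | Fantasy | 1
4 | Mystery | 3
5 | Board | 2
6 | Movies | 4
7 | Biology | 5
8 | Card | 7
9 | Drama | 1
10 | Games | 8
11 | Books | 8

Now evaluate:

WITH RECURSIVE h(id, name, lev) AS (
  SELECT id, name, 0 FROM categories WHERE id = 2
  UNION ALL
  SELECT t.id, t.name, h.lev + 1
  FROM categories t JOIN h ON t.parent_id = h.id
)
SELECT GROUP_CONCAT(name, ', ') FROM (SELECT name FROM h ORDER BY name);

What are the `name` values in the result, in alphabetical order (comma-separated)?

Base: id=2 (Sports) at lev 0.
Iteration 1: rows with parent_id in {2} -> Board (id 5, lev 1).
Iteration 2: rows with parent_id in {5} -> Biology (id 7, lev 2).
Iteration 3: rows with parent_id in {7} -> Card (id 8, lev 3).
Iteration 4: rows with parent_id in {8} -> Games (id 10, lev 4), Books (id 11, lev 4).
Iteration 5: no rows with parent_id in {10,11}; recursion stops.

Biology, Board, Books, Card, Games, Sports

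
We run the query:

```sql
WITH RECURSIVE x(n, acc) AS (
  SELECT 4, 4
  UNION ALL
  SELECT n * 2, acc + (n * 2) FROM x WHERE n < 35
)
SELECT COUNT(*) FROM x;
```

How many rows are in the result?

Base: n=4, acc=4.
Iteration 1: 4 < 35 holds -> n = 4 * 2 = 8, acc = 4 + 8 = 12.
Iteration 2: 8 < 35 holds -> n = 8 * 2 = 16, acc = 12 + 16 = 28.
Iteration 3: 16 < 35 holds -> n = 16 * 2 = 32, acc = 28 + 32 = 60.
Iteration 4: 32 < 35 holds -> n = 32 * 2 = 64, acc = 60 + 64 = 124.
Iteration 5: 64 < 35 fails; recursion stops.
Total rows emitted: 5.

5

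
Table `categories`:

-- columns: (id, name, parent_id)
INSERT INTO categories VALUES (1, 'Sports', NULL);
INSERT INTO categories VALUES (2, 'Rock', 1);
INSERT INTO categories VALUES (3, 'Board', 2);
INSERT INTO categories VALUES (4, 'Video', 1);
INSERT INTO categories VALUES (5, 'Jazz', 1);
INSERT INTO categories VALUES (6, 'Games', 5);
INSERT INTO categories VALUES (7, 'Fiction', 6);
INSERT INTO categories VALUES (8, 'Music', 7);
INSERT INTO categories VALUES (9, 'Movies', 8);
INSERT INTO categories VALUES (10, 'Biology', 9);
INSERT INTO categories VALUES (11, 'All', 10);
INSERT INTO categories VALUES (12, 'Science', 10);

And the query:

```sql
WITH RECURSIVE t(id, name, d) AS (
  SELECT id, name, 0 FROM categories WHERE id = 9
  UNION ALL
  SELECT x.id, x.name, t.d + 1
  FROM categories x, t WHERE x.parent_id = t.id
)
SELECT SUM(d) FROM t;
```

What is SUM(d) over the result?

Base: id=9 (Movies) at d 0.
Iteration 1: rows with parent_id in {9} -> Biology (id 10, d 1).
Iteration 2: rows with parent_id in {10} -> All (id 11, d 2), Science (id 12, d 2).
Iteration 3: no rows with parent_id in {11,12}; recursion stops.
SUM(d) = 0 + 1 + 2 + 2 = 5.

5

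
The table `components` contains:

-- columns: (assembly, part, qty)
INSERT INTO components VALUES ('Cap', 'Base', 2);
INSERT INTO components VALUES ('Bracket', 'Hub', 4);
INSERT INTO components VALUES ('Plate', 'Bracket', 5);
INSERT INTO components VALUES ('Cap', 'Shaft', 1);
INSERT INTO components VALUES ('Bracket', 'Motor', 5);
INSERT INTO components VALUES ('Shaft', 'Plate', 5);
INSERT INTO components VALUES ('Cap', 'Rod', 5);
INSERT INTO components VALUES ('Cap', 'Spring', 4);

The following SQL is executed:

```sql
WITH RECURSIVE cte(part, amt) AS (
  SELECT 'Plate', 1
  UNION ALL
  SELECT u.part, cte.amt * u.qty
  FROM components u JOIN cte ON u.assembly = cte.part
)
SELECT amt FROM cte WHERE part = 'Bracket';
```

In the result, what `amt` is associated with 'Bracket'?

5

Base: (Plate, amt=1).
Iteration 1: components of {Plate} -> Bracket = 1*5 = 5.
Iteration 2: components of {Bracket} -> Hub = 5*4 = 20, Motor = 5*5 = 25.
Iteration 3: no further components; recursion stops.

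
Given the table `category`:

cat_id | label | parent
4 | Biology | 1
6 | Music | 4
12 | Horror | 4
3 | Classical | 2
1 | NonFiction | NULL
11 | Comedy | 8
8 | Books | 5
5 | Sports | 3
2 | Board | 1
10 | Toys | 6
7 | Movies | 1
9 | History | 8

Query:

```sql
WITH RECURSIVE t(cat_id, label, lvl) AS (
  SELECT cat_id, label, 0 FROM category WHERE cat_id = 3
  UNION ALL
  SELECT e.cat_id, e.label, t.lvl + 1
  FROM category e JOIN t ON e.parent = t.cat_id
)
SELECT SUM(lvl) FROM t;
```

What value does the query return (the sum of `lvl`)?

9

Base: cat_id=3 (Classical) at lvl 0.
Iteration 1: rows with parent in {3} -> Sports (id 5, lvl 1).
Iteration 2: rows with parent in {5} -> Books (id 8, lvl 2).
Iteration 3: rows with parent in {8} -> History (id 9, lvl 3), Comedy (id 11, lvl 3).
Iteration 4: no rows with parent in {9,11}; recursion stops.
SUM(lvl) = 0 + 1 + 2 + 3 + 3 = 9.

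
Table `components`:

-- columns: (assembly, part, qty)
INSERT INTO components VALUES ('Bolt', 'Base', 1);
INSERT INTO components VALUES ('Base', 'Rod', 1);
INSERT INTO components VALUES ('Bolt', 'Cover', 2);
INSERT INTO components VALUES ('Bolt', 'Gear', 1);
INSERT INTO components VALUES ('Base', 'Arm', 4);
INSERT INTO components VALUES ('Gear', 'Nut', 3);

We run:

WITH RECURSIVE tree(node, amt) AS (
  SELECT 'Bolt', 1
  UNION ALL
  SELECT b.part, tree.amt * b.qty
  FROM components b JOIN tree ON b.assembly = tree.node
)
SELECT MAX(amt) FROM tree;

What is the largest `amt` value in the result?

Base: (Bolt, amt=1).
Iteration 1: components of {Bolt} -> Base = 1*1 = 1, Cover = 1*2 = 2, Gear = 1*1 = 1.
Iteration 2: components of {Base,Cover,Gear} -> Arm = 1*4 = 4, Nut = 1*3 = 3, Rod = 1*1 = 1.
Iteration 3: no further components; recursion stops.
amt values: 1, 1, 2, 1, 1, 4, 3; the maximum is 4.

4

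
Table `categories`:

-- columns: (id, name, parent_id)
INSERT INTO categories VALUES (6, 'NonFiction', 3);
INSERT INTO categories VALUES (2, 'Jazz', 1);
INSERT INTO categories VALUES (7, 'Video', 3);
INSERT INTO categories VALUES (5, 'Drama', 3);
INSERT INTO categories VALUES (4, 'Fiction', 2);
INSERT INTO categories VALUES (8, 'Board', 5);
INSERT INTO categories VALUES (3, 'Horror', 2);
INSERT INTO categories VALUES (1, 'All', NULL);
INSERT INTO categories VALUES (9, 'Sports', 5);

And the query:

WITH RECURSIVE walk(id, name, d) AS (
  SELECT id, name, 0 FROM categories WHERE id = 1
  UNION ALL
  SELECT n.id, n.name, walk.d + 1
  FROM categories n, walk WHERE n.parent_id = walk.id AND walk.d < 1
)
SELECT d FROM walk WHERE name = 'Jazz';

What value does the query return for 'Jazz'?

1

Base: id=1 (All) at d 0.
Iteration 1: rows with parent_id in {1} -> Jazz (id 2, d 1).
Iteration 2: d < 1 fails for all current rows; recursion stops.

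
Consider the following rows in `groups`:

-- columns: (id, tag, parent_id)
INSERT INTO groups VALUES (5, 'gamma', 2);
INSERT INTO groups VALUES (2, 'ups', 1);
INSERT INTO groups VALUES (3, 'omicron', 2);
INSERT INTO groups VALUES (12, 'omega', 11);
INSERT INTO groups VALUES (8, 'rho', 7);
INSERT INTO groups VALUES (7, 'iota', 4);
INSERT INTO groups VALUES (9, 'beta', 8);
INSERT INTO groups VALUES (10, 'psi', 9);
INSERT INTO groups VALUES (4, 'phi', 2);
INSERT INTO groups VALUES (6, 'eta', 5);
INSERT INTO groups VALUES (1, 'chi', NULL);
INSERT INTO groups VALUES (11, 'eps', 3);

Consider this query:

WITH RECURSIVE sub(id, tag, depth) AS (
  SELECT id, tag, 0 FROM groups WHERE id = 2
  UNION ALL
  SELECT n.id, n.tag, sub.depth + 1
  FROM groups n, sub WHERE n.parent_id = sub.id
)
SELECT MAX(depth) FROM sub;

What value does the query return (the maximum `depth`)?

5

Base: id=2 (ups) at depth 0.
Iteration 1: rows with parent_id in {2} -> omicron (id 3, depth 1), phi (id 4, depth 1), gamma (id 5, depth 1).
Iteration 2: rows with parent_id in {3,4,5} -> eta (id 6, depth 2), iota (id 7, depth 2), eps (id 11, depth 2).
Iteration 3: rows with parent_id in {6,7,11} -> rho (id 8, depth 3), omega (id 12, depth 3).
Iteration 4: rows with parent_id in {8,12} -> beta (id 9, depth 4).
Iteration 5: rows with parent_id in {9} -> psi (id 10, depth 5).
Iteration 6: no rows with parent_id in {10}; recursion stops.
depth values: 0, 1, 1, 1, 2, 2, 2, 3, 3, 4, 5; the maximum is 5.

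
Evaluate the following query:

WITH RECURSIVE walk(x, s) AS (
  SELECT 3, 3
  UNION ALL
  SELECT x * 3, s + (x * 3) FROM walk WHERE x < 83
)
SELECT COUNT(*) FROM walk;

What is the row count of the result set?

5

Base: x=3, s=3.
Iteration 1: 3 < 83 holds -> x = 3 * 3 = 9, s = 3 + 9 = 12.
Iteration 2: 9 < 83 holds -> x = 9 * 3 = 27, s = 12 + 27 = 39.
Iteration 3: 27 < 83 holds -> x = 27 * 3 = 81, s = 39 + 81 = 120.
Iteration 4: 81 < 83 holds -> x = 81 * 3 = 243, s = 120 + 243 = 363.
Iteration 5: 243 < 83 fails; recursion stops.
Total rows emitted: 5.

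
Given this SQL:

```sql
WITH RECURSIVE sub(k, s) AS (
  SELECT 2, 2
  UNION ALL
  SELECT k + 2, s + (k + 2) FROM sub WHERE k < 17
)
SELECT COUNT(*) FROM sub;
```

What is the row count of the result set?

Base: k=2, s=2.
Iteration 1: 2 < 17 holds -> k = 2 + 2 = 4, s = 2 + 4 = 6.
Iteration 2: 4 < 17 holds -> k = 4 + 2 = 6, s = 6 + 6 = 12.
Iteration 3: 6 < 17 holds -> k = 6 + 2 = 8, s = 12 + 8 = 20.
Iteration 4: 8 < 17 holds -> k = 8 + 2 = 10, s = 20 + 10 = 30.
Iteration 5: 10 < 17 holds -> k = 10 + 2 = 12, s = 30 + 12 = 42.
Iteration 6: 12 < 17 holds -> k = 12 + 2 = 14, s = 42 + 14 = 56.
Iteration 7: 14 < 17 holds -> k = 14 + 2 = 16, s = 56 + 16 = 72.
Iteration 8: 16 < 17 holds -> k = 16 + 2 = 18, s = 72 + 18 = 90.
Iteration 9: 18 < 17 fails; recursion stops.
Total rows emitted: 9.

9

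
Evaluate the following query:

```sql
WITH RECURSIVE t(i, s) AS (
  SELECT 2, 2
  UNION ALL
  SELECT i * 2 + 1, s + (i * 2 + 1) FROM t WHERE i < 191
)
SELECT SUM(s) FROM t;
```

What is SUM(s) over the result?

713

Base: i=2, s=2.
Iteration 1: 2 < 191 holds -> i = 2 * 2 + 1 = 5, s = 2 + 5 = 7.
Iteration 2: 5 < 191 holds -> i = 5 * 2 + 1 = 11, s = 7 + 11 = 18.
Iteration 3: 11 < 191 holds -> i = 11 * 2 + 1 = 23, s = 18 + 23 = 41.
Iteration 4: 23 < 191 holds -> i = 23 * 2 + 1 = 47, s = 41 + 47 = 88.
Iteration 5: 47 < 191 holds -> i = 47 * 2 + 1 = 95, s = 88 + 95 = 183.
Iteration 6: 95 < 191 holds -> i = 95 * 2 + 1 = 191, s = 183 + 191 = 374.
Iteration 7: 191 < 191 fails; recursion stops.
SUM(s) = 2 + 7 + 18 + 41 + 88 + 183 + 374 = 713.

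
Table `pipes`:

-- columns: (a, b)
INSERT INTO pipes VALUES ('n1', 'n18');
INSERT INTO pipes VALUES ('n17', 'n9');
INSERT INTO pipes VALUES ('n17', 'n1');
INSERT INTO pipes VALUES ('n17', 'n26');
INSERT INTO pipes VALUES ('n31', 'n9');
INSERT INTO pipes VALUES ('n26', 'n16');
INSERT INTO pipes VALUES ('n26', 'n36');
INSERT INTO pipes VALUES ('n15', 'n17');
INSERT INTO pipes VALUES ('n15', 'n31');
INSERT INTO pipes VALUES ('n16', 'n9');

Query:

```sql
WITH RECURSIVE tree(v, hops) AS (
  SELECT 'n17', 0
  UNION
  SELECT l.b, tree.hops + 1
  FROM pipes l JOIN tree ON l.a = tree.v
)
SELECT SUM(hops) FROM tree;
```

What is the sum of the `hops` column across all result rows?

Base: (n17, hops=0).
Iteration 1: edges from {n17} -> (n1, hops=1), (n26, hops=1), (n9, hops=1).
Iteration 2: edges from {n1,n26,n9} -> (n16, hops=2), (n18, hops=2), (n36, hops=2).
Iteration 3: edges from {n16,n18,n36} -> (n9, hops=3).
Iteration 4: no outgoing edges from {n9}; recursion stops.
SUM(hops) = 0 + 1 + 1 + 1 + 2 + 2 + 2 + 3 = 12.

12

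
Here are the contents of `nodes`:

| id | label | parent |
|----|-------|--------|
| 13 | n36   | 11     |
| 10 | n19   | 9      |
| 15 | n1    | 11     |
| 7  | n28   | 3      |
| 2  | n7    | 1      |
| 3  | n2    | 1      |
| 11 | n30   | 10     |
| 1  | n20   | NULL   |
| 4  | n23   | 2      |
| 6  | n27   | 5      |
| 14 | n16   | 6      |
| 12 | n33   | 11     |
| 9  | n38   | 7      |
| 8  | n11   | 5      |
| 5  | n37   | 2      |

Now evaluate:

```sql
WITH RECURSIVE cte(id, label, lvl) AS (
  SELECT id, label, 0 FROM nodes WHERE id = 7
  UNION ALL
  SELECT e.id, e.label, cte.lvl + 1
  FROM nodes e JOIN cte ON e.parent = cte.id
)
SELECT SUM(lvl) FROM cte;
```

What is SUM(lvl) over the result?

Base: id=7 (n28) at lvl 0.
Iteration 1: rows with parent in {7} -> n38 (id 9, lvl 1).
Iteration 2: rows with parent in {9} -> n19 (id 10, lvl 2).
Iteration 3: rows with parent in {10} -> n30 (id 11, lvl 3).
Iteration 4: rows with parent in {11} -> n33 (id 12, lvl 4), n36 (id 13, lvl 4), n1 (id 15, lvl 4).
Iteration 5: no rows with parent in {12,13,15}; recursion stops.
SUM(lvl) = 0 + 1 + 2 + 3 + 4 + 4 + 4 = 18.

18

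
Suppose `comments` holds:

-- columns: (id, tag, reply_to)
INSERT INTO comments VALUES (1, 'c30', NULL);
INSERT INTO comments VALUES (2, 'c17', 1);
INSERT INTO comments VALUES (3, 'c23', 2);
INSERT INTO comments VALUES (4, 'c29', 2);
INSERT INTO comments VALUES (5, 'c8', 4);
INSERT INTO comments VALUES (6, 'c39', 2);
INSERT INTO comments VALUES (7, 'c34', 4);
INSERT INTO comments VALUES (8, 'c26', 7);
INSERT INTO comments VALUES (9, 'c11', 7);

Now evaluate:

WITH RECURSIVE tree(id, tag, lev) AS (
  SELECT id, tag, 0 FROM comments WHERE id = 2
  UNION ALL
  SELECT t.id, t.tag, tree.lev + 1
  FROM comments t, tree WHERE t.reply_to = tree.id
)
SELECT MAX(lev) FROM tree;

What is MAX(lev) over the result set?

Base: id=2 (c17) at lev 0.
Iteration 1: rows with reply_to in {2} -> c23 (id 3, lev 1), c29 (id 4, lev 1), c39 (id 6, lev 1).
Iteration 2: rows with reply_to in {3,4,6} -> c8 (id 5, lev 2), c34 (id 7, lev 2).
Iteration 3: rows with reply_to in {5,7} -> c26 (id 8, lev 3), c11 (id 9, lev 3).
Iteration 4: no rows with reply_to in {8,9}; recursion stops.
lev values: 0, 1, 1, 1, 2, 2, 3, 3; the maximum is 3.

3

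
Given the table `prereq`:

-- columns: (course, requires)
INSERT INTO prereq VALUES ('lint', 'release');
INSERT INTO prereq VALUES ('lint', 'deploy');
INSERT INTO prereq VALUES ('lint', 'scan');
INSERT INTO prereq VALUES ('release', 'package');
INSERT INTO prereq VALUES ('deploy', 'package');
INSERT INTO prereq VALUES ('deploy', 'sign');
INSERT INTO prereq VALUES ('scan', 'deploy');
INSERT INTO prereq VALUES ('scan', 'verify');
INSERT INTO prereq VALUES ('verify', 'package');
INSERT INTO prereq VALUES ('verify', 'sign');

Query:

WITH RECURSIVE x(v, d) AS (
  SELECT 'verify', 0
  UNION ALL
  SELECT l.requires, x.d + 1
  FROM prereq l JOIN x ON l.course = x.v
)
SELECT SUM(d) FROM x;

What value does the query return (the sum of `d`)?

2

Base: (verify, d=0).
Iteration 1: edges from {verify} -> (package, d=1), (sign, d=1).
Iteration 2: no outgoing edges from {package,sign}; recursion stops.
SUM(d) = 0 + 1 + 1 = 2.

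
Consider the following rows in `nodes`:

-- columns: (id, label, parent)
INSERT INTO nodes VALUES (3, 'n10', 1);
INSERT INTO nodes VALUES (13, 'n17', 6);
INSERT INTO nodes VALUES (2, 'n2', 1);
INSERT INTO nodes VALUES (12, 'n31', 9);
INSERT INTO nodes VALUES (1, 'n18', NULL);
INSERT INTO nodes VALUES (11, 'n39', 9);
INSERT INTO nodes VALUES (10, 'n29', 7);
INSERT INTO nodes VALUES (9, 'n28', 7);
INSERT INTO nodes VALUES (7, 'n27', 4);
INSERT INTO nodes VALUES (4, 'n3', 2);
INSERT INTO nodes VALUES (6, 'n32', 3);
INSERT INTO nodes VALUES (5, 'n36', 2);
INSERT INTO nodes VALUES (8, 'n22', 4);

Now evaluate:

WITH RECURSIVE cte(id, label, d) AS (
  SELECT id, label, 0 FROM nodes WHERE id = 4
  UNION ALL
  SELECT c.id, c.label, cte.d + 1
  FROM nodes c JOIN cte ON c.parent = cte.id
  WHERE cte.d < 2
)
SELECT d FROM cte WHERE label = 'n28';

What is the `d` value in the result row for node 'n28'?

2

Base: id=4 (n3) at d 0.
Iteration 1: rows with parent in {4} -> n27 (id 7, d 1), n22 (id 8, d 1).
Iteration 2: rows with parent in {7,8} -> n28 (id 9, d 2), n29 (id 10, d 2).
Iteration 3: d < 2 fails for all current rows; recursion stops.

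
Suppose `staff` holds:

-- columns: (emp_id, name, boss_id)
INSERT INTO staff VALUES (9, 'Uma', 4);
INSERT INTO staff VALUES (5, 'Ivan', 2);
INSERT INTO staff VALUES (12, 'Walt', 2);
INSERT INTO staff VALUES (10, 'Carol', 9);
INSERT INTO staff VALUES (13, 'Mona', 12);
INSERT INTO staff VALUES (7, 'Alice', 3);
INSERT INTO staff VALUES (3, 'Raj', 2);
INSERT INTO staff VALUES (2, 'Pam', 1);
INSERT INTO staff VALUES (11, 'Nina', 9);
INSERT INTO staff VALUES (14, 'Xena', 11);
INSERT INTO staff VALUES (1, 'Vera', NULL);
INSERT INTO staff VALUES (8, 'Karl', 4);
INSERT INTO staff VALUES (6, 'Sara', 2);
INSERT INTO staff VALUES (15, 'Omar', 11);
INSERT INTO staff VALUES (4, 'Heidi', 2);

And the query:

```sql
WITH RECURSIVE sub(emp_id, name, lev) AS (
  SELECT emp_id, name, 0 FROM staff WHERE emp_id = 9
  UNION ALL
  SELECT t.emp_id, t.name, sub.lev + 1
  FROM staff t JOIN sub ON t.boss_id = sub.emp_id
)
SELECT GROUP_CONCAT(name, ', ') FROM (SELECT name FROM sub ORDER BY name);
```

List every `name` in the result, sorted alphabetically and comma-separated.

Carol, Nina, Omar, Uma, Xena

Base: emp_id=9 (Uma) at lev 0.
Iteration 1: rows with boss_id in {9} -> Carol (id 10, lev 1), Nina (id 11, lev 1).
Iteration 2: rows with boss_id in {10,11} -> Xena (id 14, lev 2), Omar (id 15, lev 2).
Iteration 3: no rows with boss_id in {14,15}; recursion stops.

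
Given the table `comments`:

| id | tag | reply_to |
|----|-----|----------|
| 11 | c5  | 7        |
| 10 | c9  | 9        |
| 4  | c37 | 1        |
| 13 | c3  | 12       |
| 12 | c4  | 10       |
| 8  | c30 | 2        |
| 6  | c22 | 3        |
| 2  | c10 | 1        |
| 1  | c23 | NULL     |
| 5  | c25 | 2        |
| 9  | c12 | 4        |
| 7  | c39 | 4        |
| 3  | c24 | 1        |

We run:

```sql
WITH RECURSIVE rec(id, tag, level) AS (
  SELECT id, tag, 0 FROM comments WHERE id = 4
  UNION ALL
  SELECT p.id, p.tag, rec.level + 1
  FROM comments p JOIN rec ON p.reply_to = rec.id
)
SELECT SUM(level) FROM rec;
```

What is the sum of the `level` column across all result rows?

13

Base: id=4 (c37) at level 0.
Iteration 1: rows with reply_to in {4} -> c39 (id 7, level 1), c12 (id 9, level 1).
Iteration 2: rows with reply_to in {7,9} -> c9 (id 10, level 2), c5 (id 11, level 2).
Iteration 3: rows with reply_to in {10,11} -> c4 (id 12, level 3).
Iteration 4: rows with reply_to in {12} -> c3 (id 13, level 4).
Iteration 5: no rows with reply_to in {13}; recursion stops.
SUM(level) = 0 + 1 + 1 + 2 + 2 + 3 + 4 = 13.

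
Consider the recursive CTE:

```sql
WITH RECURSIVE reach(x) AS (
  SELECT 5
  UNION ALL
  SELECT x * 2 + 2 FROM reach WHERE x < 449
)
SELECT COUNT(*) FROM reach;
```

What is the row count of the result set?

8

Base: x=5.
Iteration 1: 5 < 449 holds -> x = 5 * 2 + 2 = 12.
Iteration 2: 12 < 449 holds -> x = 12 * 2 + 2 = 26.
Iteration 3: 26 < 449 holds -> x = 26 * 2 + 2 = 54.
Iteration 4: 54 < 449 holds -> x = 54 * 2 + 2 = 110.
Iteration 5: 110 < 449 holds -> x = 110 * 2 + 2 = 222.
Iteration 6: 222 < 449 holds -> x = 222 * 2 + 2 = 446.
Iteration 7: 446 < 449 holds -> x = 446 * 2 + 2 = 894.
Iteration 8: 894 < 449 fails; recursion stops.
Total rows emitted: 8.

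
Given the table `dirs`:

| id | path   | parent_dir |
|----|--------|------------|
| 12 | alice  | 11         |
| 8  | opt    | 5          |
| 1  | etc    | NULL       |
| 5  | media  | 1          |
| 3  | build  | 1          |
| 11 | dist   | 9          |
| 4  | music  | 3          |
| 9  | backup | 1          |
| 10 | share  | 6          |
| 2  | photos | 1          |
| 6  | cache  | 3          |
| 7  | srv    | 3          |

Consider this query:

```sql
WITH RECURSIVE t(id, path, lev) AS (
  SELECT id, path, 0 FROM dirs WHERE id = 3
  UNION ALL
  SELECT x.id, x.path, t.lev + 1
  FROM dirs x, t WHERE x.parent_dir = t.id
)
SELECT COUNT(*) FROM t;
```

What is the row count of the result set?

5

Base: id=3 (build) at lev 0.
Iteration 1: rows with parent_dir in {3} -> music (id 4, lev 1), cache (id 6, lev 1), srv (id 7, lev 1).
Iteration 2: rows with parent_dir in {4,6,7} -> share (id 10, lev 2).
Iteration 3: no rows with parent_dir in {10}; recursion stops.
Total rows emitted: 5.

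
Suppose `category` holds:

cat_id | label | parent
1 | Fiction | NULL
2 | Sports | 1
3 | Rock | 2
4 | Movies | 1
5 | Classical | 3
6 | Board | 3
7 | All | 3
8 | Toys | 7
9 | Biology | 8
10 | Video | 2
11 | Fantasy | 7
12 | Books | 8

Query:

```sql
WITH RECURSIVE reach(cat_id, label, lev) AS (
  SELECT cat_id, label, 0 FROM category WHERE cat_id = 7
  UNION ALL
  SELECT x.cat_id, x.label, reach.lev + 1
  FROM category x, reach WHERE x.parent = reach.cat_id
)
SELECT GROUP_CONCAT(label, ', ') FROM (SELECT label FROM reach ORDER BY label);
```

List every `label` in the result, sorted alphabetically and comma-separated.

All, Biology, Books, Fantasy, Toys

Base: cat_id=7 (All) at lev 0.
Iteration 1: rows with parent in {7} -> Toys (id 8, lev 1), Fantasy (id 11, lev 1).
Iteration 2: rows with parent in {8,11} -> Biology (id 9, lev 2), Books (id 12, lev 2).
Iteration 3: no rows with parent in {9,12}; recursion stops.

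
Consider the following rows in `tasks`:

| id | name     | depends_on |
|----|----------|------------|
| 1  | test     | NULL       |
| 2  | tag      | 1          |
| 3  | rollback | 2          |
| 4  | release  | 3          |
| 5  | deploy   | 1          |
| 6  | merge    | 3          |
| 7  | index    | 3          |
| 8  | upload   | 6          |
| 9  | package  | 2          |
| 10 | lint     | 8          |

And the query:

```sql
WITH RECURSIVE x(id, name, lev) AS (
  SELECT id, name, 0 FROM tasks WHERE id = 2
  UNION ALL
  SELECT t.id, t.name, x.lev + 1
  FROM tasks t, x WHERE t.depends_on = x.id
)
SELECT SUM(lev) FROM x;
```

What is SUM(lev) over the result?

Base: id=2 (tag) at lev 0.
Iteration 1: rows with depends_on in {2} -> rollback (id 3, lev 1), package (id 9, lev 1).
Iteration 2: rows with depends_on in {3,9} -> release (id 4, lev 2), merge (id 6, lev 2), index (id 7, lev 2).
Iteration 3: rows with depends_on in {4,6,7} -> upload (id 8, lev 3).
Iteration 4: rows with depends_on in {8} -> lint (id 10, lev 4).
Iteration 5: no rows with depends_on in {10}; recursion stops.
SUM(lev) = 0 + 1 + 1 + 2 + 2 + 2 + 3 + 4 = 15.

15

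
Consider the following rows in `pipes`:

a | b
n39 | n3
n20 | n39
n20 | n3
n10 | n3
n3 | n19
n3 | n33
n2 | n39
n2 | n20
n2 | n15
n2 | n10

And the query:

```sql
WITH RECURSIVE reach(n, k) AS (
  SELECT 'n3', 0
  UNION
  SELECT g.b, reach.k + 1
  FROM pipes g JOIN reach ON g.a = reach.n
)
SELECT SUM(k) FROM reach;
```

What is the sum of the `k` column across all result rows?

2

Base: (n3, k=0).
Iteration 1: edges from {n3} -> (n19, k=1), (n33, k=1).
Iteration 2: no outgoing edges from {n19,n33}; recursion stops.
SUM(k) = 0 + 1 + 1 = 2.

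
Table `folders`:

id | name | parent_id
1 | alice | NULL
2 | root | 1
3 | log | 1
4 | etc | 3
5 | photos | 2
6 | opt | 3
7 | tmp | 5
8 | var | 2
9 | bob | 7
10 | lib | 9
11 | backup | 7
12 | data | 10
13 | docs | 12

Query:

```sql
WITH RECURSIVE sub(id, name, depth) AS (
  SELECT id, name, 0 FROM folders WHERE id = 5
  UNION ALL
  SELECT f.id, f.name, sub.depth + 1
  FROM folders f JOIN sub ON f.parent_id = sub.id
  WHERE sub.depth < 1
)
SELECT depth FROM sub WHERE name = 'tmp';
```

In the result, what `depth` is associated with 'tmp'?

1

Base: id=5 (photos) at depth 0.
Iteration 1: rows with parent_id in {5} -> tmp (id 7, depth 1).
Iteration 2: depth < 1 fails for all current rows; recursion stops.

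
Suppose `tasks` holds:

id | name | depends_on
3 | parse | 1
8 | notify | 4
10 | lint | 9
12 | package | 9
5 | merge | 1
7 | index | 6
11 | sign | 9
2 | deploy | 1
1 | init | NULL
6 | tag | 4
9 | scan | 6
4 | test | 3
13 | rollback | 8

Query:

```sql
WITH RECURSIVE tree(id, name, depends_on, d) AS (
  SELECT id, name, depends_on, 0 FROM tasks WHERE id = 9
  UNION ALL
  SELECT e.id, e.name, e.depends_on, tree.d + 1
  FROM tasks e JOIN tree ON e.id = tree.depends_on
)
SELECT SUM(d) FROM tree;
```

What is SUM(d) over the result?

10

Base: id=9 (scan), depends_on=6, d 0.
Iteration 1: join on id=6 -> tag (id 6, depends_on=4, d 1).
Iteration 2: join on id=4 -> test (id 4, depends_on=3, d 2).
Iteration 3: join on id=3 -> parse (id 3, depends_on=1, d 3).
Iteration 4: join on id=1 -> init (id 1, depends_on=NULL, d 4).
Iteration 5: depends_on is NULL; no match; recursion stops.
SUM(d) = 0 + 1 + 2 + 3 + 4 = 10.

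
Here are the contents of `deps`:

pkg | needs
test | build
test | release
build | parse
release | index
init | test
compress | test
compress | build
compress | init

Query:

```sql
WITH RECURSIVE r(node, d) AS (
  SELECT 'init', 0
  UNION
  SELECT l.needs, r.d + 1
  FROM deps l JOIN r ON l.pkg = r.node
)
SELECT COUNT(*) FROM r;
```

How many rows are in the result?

6

Base: (init, d=0).
Iteration 1: edges from {init} -> (test, d=1).
Iteration 2: edges from {test} -> (build, d=2), (release, d=2).
Iteration 3: edges from {build,release} -> (index, d=3), (parse, d=3).
Iteration 4: no outgoing edges from {index,parse}; recursion stops.
Total rows emitted: 6.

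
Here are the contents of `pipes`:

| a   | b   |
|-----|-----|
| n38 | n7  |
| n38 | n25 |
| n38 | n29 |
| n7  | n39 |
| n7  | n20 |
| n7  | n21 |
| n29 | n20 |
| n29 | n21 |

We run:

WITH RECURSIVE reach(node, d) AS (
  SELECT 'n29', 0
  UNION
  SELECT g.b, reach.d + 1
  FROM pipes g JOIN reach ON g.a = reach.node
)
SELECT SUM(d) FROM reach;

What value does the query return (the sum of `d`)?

2

Base: (n29, d=0).
Iteration 1: edges from {n29} -> (n20, d=1), (n21, d=1).
Iteration 2: no outgoing edges from {n20,n21}; recursion stops.
SUM(d) = 0 + 1 + 1 = 2.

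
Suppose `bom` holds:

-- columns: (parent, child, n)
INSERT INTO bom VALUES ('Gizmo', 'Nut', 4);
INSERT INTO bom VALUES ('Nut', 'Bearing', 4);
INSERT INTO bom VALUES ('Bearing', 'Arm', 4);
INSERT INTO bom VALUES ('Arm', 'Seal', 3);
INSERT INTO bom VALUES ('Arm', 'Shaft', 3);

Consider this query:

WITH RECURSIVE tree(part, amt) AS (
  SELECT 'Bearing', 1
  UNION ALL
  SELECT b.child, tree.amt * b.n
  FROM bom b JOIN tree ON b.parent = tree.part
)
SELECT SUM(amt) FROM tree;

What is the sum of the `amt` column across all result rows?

Base: (Bearing, amt=1).
Iteration 1: components of {Bearing} -> Arm = 1*4 = 4.
Iteration 2: components of {Arm} -> Seal = 4*3 = 12, Shaft = 4*3 = 12.
Iteration 3: no further components; recursion stops.
SUM(amt) = 1 + 4 + 12 + 12 = 29.

29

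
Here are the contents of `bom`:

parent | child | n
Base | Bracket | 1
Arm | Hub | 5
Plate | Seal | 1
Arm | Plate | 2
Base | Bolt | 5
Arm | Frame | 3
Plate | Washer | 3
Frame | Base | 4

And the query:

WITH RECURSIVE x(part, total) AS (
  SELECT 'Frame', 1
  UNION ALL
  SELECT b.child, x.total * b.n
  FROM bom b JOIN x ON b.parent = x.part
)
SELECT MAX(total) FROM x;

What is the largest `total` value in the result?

20

Base: (Frame, total=1).
Iteration 1: components of {Frame} -> Base = 1*4 = 4.
Iteration 2: components of {Base} -> Bolt = 4*5 = 20, Bracket = 4*1 = 4.
Iteration 3: no further components; recursion stops.
total values: 1, 4, 20, 4; the maximum is 20.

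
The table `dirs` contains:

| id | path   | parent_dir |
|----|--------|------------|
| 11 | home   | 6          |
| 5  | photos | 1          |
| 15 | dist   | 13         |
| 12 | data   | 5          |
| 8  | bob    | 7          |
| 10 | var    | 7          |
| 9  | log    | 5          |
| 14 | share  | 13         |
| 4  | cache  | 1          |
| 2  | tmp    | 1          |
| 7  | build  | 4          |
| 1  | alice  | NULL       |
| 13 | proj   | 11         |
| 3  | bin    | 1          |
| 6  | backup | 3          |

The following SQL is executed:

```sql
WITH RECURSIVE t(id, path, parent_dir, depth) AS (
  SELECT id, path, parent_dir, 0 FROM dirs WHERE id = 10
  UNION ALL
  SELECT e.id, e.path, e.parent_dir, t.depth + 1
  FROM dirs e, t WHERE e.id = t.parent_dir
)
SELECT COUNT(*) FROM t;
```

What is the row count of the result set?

Base: id=10 (var), parent_dir=7, depth 0.
Iteration 1: join on id=7 -> build (id 7, parent_dir=4, depth 1).
Iteration 2: join on id=4 -> cache (id 4, parent_dir=1, depth 2).
Iteration 3: join on id=1 -> alice (id 1, parent_dir=NULL, depth 3).
Iteration 4: parent_dir is NULL; no match; recursion stops.
Total rows emitted: 4.

4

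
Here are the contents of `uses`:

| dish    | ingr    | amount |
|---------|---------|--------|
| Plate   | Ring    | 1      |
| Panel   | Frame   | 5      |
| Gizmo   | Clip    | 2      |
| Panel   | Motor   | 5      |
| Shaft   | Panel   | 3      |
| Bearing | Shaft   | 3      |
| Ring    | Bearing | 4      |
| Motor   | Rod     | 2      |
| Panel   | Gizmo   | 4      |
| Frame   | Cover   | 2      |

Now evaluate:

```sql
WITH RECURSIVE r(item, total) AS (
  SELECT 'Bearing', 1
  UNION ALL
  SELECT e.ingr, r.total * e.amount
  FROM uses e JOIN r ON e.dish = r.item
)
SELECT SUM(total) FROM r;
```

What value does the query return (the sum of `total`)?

Base: (Bearing, total=1).
Iteration 1: components of {Bearing} -> Shaft = 1*3 = 3.
Iteration 2: components of {Shaft} -> Panel = 3*3 = 9.
Iteration 3: components of {Panel} -> Frame = 9*5 = 45, Gizmo = 9*4 = 36, Motor = 9*5 = 45.
Iteration 4: components of {Frame,Gizmo,Motor} -> Clip = 36*2 = 72, Cover = 45*2 = 90, Rod = 45*2 = 90.
Iteration 5: no further components; recursion stops.
SUM(total) = 1 + 3 + 9 + 45 + 36 + 45 + 90 + 72 + 90 = 391.

391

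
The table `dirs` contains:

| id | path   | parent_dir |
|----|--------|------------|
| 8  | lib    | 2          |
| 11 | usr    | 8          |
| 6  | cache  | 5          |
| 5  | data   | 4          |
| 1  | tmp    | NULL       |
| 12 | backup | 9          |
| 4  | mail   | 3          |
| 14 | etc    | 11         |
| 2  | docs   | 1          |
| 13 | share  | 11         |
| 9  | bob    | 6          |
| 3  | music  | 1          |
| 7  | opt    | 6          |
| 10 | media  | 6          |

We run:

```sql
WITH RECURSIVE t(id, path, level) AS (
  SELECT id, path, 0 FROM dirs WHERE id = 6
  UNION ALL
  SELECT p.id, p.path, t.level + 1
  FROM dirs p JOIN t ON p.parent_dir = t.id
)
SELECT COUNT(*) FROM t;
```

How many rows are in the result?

5

Base: id=6 (cache) at level 0.
Iteration 1: rows with parent_dir in {6} -> opt (id 7, level 1), bob (id 9, level 1), media (id 10, level 1).
Iteration 2: rows with parent_dir in {7,9,10} -> backup (id 12, level 2).
Iteration 3: no rows with parent_dir in {12}; recursion stops.
Total rows emitted: 5.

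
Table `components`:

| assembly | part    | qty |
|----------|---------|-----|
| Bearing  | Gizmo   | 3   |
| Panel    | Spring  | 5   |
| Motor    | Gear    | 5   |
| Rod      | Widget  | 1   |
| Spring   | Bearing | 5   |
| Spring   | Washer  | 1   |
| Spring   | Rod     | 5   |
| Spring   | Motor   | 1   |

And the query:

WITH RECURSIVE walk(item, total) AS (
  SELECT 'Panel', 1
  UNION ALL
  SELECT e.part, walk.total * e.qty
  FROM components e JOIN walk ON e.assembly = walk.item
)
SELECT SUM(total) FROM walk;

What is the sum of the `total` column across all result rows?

191

Base: (Panel, total=1).
Iteration 1: components of {Panel} -> Spring = 1*5 = 5.
Iteration 2: components of {Spring} -> Bearing = 5*5 = 25, Motor = 5*1 = 5, Rod = 5*5 = 25, Washer = 5*1 = 5.
Iteration 3: components of {Bearing,Motor,Rod,Washer} -> Gear = 5*5 = 25, Gizmo = 25*3 = 75, Widget = 25*1 = 25.
Iteration 4: no further components; recursion stops.
SUM(total) = 1 + 5 + 5 + 5 + 25 + 25 + 25 + 25 + 75 = 191.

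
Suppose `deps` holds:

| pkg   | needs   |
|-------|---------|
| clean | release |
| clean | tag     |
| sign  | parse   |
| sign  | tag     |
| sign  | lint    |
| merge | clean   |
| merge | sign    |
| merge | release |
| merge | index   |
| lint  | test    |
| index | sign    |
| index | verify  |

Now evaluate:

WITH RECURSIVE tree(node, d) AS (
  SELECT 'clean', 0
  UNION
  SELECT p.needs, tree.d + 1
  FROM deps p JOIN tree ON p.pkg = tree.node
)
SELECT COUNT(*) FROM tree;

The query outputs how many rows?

3

Base: (clean, d=0).
Iteration 1: edges from {clean} -> (release, d=1), (tag, d=1).
Iteration 2: no outgoing edges from {release,tag}; recursion stops.
Total rows emitted: 3.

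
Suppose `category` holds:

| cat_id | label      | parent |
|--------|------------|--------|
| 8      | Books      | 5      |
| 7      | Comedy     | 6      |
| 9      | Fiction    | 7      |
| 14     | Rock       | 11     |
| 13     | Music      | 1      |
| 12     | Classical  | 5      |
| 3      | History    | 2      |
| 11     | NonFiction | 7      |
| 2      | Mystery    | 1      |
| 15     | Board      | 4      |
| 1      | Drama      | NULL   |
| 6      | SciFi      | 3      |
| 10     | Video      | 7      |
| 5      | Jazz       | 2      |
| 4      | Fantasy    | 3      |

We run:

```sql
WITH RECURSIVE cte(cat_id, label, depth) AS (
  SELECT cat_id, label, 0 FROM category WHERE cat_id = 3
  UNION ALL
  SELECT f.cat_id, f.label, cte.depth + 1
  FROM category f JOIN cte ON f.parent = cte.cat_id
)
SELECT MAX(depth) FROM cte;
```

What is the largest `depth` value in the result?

Base: cat_id=3 (History) at depth 0.
Iteration 1: rows with parent in {3} -> Fantasy (id 4, depth 1), SciFi (id 6, depth 1).
Iteration 2: rows with parent in {4,6} -> Comedy (id 7, depth 2), Board (id 15, depth 2).
Iteration 3: rows with parent in {7,15} -> Fiction (id 9, depth 3), Video (id 10, depth 3), NonFiction (id 11, depth 3).
Iteration 4: rows with parent in {9,10,11} -> Rock (id 14, depth 4).
Iteration 5: no rows with parent in {14}; recursion stops.
depth values: 0, 1, 1, 2, 2, 3, 3, 3, 4; the maximum is 4.

4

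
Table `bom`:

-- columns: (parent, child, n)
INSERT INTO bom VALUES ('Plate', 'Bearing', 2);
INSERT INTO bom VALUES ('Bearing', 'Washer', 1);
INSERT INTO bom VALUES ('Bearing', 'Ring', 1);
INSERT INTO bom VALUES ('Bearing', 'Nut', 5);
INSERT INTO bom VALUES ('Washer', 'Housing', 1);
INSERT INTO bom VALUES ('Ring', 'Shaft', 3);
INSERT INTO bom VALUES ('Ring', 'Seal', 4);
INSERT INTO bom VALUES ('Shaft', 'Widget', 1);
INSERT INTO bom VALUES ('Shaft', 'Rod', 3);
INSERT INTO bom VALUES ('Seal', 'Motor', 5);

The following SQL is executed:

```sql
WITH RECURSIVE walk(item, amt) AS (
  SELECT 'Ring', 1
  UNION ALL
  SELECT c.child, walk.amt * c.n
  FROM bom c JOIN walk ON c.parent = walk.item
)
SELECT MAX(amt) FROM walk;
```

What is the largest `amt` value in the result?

20

Base: (Ring, amt=1).
Iteration 1: components of {Ring} -> Seal = 1*4 = 4, Shaft = 1*3 = 3.
Iteration 2: components of {Seal,Shaft} -> Motor = 4*5 = 20, Rod = 3*3 = 9, Widget = 3*1 = 3.
Iteration 3: no further components; recursion stops.
amt values: 1, 3, 4, 3, 9, 20; the maximum is 20.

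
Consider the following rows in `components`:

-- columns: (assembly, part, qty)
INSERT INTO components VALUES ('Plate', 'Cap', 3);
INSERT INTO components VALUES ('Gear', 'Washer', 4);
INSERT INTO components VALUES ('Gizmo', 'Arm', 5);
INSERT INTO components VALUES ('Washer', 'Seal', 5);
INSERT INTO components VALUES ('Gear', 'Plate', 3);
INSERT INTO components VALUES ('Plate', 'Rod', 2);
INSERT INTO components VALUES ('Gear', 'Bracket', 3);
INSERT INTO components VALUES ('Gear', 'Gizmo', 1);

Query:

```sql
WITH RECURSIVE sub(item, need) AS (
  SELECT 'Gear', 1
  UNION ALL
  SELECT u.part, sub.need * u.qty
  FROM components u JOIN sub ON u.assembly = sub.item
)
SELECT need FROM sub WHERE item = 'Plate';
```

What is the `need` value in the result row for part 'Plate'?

3

Base: (Gear, need=1).
Iteration 1: components of {Gear} -> Bracket = 1*3 = 3, Gizmo = 1*1 = 1, Plate = 1*3 = 3, Washer = 1*4 = 4.
Iteration 2: components of {Bracket,Gizmo,Plate,Washer} -> Arm = 1*5 = 5, Cap = 3*3 = 9, Rod = 3*2 = 6, Seal = 4*5 = 20.
Iteration 3: no further components; recursion stops.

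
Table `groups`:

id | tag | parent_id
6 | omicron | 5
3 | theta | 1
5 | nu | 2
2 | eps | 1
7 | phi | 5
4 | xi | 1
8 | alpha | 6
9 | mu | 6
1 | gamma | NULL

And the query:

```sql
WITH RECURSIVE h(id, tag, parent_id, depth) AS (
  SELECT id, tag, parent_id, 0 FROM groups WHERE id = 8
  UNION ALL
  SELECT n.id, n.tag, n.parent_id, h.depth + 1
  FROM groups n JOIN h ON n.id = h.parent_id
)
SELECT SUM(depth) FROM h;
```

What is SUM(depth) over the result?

10

Base: id=8 (alpha), parent_id=6, depth 0.
Iteration 1: join on id=6 -> omicron (id 6, parent_id=5, depth 1).
Iteration 2: join on id=5 -> nu (id 5, parent_id=2, depth 2).
Iteration 3: join on id=2 -> eps (id 2, parent_id=1, depth 3).
Iteration 4: join on id=1 -> gamma (id 1, parent_id=NULL, depth 4).
Iteration 5: parent_id is NULL; no match; recursion stops.
SUM(depth) = 0 + 1 + 2 + 3 + 4 = 10.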